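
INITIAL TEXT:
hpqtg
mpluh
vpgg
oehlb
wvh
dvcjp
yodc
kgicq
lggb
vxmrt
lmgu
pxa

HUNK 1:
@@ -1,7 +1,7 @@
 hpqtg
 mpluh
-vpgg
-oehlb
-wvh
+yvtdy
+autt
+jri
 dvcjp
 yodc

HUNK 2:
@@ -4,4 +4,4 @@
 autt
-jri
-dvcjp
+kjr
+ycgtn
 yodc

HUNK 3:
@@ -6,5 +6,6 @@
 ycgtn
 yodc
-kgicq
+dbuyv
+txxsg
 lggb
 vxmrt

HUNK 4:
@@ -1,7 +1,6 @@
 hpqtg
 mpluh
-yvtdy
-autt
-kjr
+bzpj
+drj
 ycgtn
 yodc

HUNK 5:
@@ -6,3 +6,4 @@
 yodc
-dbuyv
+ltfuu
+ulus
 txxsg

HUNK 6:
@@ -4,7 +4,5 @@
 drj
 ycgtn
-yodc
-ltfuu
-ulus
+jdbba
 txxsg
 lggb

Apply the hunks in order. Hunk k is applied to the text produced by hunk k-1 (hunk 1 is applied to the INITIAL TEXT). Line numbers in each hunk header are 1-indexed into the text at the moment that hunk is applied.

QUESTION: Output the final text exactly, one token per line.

Hunk 1: at line 1 remove [vpgg,oehlb,wvh] add [yvtdy,autt,jri] -> 12 lines: hpqtg mpluh yvtdy autt jri dvcjp yodc kgicq lggb vxmrt lmgu pxa
Hunk 2: at line 4 remove [jri,dvcjp] add [kjr,ycgtn] -> 12 lines: hpqtg mpluh yvtdy autt kjr ycgtn yodc kgicq lggb vxmrt lmgu pxa
Hunk 3: at line 6 remove [kgicq] add [dbuyv,txxsg] -> 13 lines: hpqtg mpluh yvtdy autt kjr ycgtn yodc dbuyv txxsg lggb vxmrt lmgu pxa
Hunk 4: at line 1 remove [yvtdy,autt,kjr] add [bzpj,drj] -> 12 lines: hpqtg mpluh bzpj drj ycgtn yodc dbuyv txxsg lggb vxmrt lmgu pxa
Hunk 5: at line 6 remove [dbuyv] add [ltfuu,ulus] -> 13 lines: hpqtg mpluh bzpj drj ycgtn yodc ltfuu ulus txxsg lggb vxmrt lmgu pxa
Hunk 6: at line 4 remove [yodc,ltfuu,ulus] add [jdbba] -> 11 lines: hpqtg mpluh bzpj drj ycgtn jdbba txxsg lggb vxmrt lmgu pxa

Answer: hpqtg
mpluh
bzpj
drj
ycgtn
jdbba
txxsg
lggb
vxmrt
lmgu
pxa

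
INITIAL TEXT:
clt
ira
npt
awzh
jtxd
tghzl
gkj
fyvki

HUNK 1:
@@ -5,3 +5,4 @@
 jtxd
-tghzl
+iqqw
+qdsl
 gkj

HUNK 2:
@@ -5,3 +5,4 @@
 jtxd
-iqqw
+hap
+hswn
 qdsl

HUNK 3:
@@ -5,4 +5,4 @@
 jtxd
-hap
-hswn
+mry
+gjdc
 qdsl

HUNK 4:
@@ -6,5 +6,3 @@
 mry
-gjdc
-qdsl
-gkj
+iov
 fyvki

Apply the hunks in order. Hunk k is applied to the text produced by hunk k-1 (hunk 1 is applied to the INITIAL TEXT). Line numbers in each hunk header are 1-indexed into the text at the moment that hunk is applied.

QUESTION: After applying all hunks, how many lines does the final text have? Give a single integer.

Answer: 8

Derivation:
Hunk 1: at line 5 remove [tghzl] add [iqqw,qdsl] -> 9 lines: clt ira npt awzh jtxd iqqw qdsl gkj fyvki
Hunk 2: at line 5 remove [iqqw] add [hap,hswn] -> 10 lines: clt ira npt awzh jtxd hap hswn qdsl gkj fyvki
Hunk 3: at line 5 remove [hap,hswn] add [mry,gjdc] -> 10 lines: clt ira npt awzh jtxd mry gjdc qdsl gkj fyvki
Hunk 4: at line 6 remove [gjdc,qdsl,gkj] add [iov] -> 8 lines: clt ira npt awzh jtxd mry iov fyvki
Final line count: 8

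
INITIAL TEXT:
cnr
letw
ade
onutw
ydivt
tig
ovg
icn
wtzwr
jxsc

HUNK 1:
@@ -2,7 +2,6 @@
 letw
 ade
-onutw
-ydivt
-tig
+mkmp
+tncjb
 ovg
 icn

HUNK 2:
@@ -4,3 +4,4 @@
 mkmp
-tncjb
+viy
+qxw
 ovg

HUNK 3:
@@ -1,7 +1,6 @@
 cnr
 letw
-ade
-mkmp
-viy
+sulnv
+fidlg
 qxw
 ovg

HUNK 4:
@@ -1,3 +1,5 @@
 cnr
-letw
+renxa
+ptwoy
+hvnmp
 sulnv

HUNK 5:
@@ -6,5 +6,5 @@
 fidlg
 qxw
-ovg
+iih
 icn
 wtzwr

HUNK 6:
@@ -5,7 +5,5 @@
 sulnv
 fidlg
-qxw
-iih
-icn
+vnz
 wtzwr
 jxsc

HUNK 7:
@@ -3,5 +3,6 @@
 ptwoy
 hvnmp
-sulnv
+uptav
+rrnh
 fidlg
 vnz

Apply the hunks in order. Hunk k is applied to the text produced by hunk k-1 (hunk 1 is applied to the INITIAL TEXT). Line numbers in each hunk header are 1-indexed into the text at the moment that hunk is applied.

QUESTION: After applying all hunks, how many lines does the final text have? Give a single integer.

Answer: 10

Derivation:
Hunk 1: at line 2 remove [onutw,ydivt,tig] add [mkmp,tncjb] -> 9 lines: cnr letw ade mkmp tncjb ovg icn wtzwr jxsc
Hunk 2: at line 4 remove [tncjb] add [viy,qxw] -> 10 lines: cnr letw ade mkmp viy qxw ovg icn wtzwr jxsc
Hunk 3: at line 1 remove [ade,mkmp,viy] add [sulnv,fidlg] -> 9 lines: cnr letw sulnv fidlg qxw ovg icn wtzwr jxsc
Hunk 4: at line 1 remove [letw] add [renxa,ptwoy,hvnmp] -> 11 lines: cnr renxa ptwoy hvnmp sulnv fidlg qxw ovg icn wtzwr jxsc
Hunk 5: at line 6 remove [ovg] add [iih] -> 11 lines: cnr renxa ptwoy hvnmp sulnv fidlg qxw iih icn wtzwr jxsc
Hunk 6: at line 5 remove [qxw,iih,icn] add [vnz] -> 9 lines: cnr renxa ptwoy hvnmp sulnv fidlg vnz wtzwr jxsc
Hunk 7: at line 3 remove [sulnv] add [uptav,rrnh] -> 10 lines: cnr renxa ptwoy hvnmp uptav rrnh fidlg vnz wtzwr jxsc
Final line count: 10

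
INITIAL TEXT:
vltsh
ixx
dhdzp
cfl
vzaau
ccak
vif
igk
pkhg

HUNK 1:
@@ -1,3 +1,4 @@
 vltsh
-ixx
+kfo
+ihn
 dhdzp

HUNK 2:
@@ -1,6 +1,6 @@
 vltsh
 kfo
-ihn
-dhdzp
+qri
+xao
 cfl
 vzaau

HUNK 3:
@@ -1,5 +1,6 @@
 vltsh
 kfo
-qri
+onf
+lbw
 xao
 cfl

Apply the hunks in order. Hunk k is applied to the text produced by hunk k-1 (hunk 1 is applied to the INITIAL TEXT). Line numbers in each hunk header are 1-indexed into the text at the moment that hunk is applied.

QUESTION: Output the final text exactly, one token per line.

Hunk 1: at line 1 remove [ixx] add [kfo,ihn] -> 10 lines: vltsh kfo ihn dhdzp cfl vzaau ccak vif igk pkhg
Hunk 2: at line 1 remove [ihn,dhdzp] add [qri,xao] -> 10 lines: vltsh kfo qri xao cfl vzaau ccak vif igk pkhg
Hunk 3: at line 1 remove [qri] add [onf,lbw] -> 11 lines: vltsh kfo onf lbw xao cfl vzaau ccak vif igk pkhg

Answer: vltsh
kfo
onf
lbw
xao
cfl
vzaau
ccak
vif
igk
pkhg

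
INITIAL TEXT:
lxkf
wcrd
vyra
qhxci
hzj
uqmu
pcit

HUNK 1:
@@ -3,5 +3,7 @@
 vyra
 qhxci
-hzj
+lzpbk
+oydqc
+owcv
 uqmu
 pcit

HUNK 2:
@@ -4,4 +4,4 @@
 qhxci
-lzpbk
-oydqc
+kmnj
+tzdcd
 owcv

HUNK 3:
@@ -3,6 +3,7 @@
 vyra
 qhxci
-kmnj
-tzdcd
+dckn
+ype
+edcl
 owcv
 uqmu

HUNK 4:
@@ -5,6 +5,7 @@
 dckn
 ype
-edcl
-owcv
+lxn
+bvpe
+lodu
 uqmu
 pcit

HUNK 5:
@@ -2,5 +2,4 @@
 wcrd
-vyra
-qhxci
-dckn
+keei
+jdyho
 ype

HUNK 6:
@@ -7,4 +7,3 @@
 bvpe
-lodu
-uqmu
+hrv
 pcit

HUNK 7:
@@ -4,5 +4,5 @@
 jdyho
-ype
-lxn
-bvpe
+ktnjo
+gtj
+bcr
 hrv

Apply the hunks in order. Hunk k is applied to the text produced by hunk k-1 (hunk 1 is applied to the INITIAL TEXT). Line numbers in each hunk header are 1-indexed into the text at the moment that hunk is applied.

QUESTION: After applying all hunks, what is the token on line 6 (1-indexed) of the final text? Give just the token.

Answer: gtj

Derivation:
Hunk 1: at line 3 remove [hzj] add [lzpbk,oydqc,owcv] -> 9 lines: lxkf wcrd vyra qhxci lzpbk oydqc owcv uqmu pcit
Hunk 2: at line 4 remove [lzpbk,oydqc] add [kmnj,tzdcd] -> 9 lines: lxkf wcrd vyra qhxci kmnj tzdcd owcv uqmu pcit
Hunk 3: at line 3 remove [kmnj,tzdcd] add [dckn,ype,edcl] -> 10 lines: lxkf wcrd vyra qhxci dckn ype edcl owcv uqmu pcit
Hunk 4: at line 5 remove [edcl,owcv] add [lxn,bvpe,lodu] -> 11 lines: lxkf wcrd vyra qhxci dckn ype lxn bvpe lodu uqmu pcit
Hunk 5: at line 2 remove [vyra,qhxci,dckn] add [keei,jdyho] -> 10 lines: lxkf wcrd keei jdyho ype lxn bvpe lodu uqmu pcit
Hunk 6: at line 7 remove [lodu,uqmu] add [hrv] -> 9 lines: lxkf wcrd keei jdyho ype lxn bvpe hrv pcit
Hunk 7: at line 4 remove [ype,lxn,bvpe] add [ktnjo,gtj,bcr] -> 9 lines: lxkf wcrd keei jdyho ktnjo gtj bcr hrv pcit
Final line 6: gtj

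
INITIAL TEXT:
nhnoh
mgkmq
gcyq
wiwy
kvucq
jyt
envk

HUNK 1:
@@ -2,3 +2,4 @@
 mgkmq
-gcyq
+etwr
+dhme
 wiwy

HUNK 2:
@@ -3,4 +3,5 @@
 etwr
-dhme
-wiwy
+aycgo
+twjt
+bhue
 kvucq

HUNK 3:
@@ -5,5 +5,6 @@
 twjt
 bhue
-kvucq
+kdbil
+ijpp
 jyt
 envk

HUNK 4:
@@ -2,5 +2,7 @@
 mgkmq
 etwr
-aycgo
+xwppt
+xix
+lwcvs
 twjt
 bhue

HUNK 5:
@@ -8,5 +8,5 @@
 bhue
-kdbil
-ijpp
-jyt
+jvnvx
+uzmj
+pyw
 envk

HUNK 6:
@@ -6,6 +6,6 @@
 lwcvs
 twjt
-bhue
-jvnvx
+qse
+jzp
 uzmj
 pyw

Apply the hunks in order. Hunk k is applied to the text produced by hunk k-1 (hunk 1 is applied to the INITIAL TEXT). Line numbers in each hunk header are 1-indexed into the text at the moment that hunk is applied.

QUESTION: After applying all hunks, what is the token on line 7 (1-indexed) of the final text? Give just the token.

Hunk 1: at line 2 remove [gcyq] add [etwr,dhme] -> 8 lines: nhnoh mgkmq etwr dhme wiwy kvucq jyt envk
Hunk 2: at line 3 remove [dhme,wiwy] add [aycgo,twjt,bhue] -> 9 lines: nhnoh mgkmq etwr aycgo twjt bhue kvucq jyt envk
Hunk 3: at line 5 remove [kvucq] add [kdbil,ijpp] -> 10 lines: nhnoh mgkmq etwr aycgo twjt bhue kdbil ijpp jyt envk
Hunk 4: at line 2 remove [aycgo] add [xwppt,xix,lwcvs] -> 12 lines: nhnoh mgkmq etwr xwppt xix lwcvs twjt bhue kdbil ijpp jyt envk
Hunk 5: at line 8 remove [kdbil,ijpp,jyt] add [jvnvx,uzmj,pyw] -> 12 lines: nhnoh mgkmq etwr xwppt xix lwcvs twjt bhue jvnvx uzmj pyw envk
Hunk 6: at line 6 remove [bhue,jvnvx] add [qse,jzp] -> 12 lines: nhnoh mgkmq etwr xwppt xix lwcvs twjt qse jzp uzmj pyw envk
Final line 7: twjt

Answer: twjt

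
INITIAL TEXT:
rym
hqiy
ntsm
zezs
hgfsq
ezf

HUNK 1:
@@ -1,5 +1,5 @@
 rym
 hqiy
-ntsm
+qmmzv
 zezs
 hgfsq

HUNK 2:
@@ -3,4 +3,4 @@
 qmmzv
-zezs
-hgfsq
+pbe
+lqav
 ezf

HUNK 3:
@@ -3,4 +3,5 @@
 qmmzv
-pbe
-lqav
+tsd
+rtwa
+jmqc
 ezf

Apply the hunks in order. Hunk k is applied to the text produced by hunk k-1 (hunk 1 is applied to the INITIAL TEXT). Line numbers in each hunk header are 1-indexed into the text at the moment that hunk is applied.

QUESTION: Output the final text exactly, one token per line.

Answer: rym
hqiy
qmmzv
tsd
rtwa
jmqc
ezf

Derivation:
Hunk 1: at line 1 remove [ntsm] add [qmmzv] -> 6 lines: rym hqiy qmmzv zezs hgfsq ezf
Hunk 2: at line 3 remove [zezs,hgfsq] add [pbe,lqav] -> 6 lines: rym hqiy qmmzv pbe lqav ezf
Hunk 3: at line 3 remove [pbe,lqav] add [tsd,rtwa,jmqc] -> 7 lines: rym hqiy qmmzv tsd rtwa jmqc ezf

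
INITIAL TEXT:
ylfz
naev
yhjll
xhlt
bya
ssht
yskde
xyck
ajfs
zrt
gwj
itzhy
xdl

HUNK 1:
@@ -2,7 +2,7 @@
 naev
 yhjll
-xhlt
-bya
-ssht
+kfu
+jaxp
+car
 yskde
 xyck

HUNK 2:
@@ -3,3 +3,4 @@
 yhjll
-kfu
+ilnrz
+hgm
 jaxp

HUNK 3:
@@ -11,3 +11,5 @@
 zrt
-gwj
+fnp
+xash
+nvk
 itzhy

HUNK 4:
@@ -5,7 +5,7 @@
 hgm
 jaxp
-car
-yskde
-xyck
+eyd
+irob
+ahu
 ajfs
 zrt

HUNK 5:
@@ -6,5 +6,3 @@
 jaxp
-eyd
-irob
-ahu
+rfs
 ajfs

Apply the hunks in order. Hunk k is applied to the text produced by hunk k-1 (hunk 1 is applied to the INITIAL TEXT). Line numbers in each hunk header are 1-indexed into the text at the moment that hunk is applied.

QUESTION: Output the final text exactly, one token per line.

Answer: ylfz
naev
yhjll
ilnrz
hgm
jaxp
rfs
ajfs
zrt
fnp
xash
nvk
itzhy
xdl

Derivation:
Hunk 1: at line 2 remove [xhlt,bya,ssht] add [kfu,jaxp,car] -> 13 lines: ylfz naev yhjll kfu jaxp car yskde xyck ajfs zrt gwj itzhy xdl
Hunk 2: at line 3 remove [kfu] add [ilnrz,hgm] -> 14 lines: ylfz naev yhjll ilnrz hgm jaxp car yskde xyck ajfs zrt gwj itzhy xdl
Hunk 3: at line 11 remove [gwj] add [fnp,xash,nvk] -> 16 lines: ylfz naev yhjll ilnrz hgm jaxp car yskde xyck ajfs zrt fnp xash nvk itzhy xdl
Hunk 4: at line 5 remove [car,yskde,xyck] add [eyd,irob,ahu] -> 16 lines: ylfz naev yhjll ilnrz hgm jaxp eyd irob ahu ajfs zrt fnp xash nvk itzhy xdl
Hunk 5: at line 6 remove [eyd,irob,ahu] add [rfs] -> 14 lines: ylfz naev yhjll ilnrz hgm jaxp rfs ajfs zrt fnp xash nvk itzhy xdl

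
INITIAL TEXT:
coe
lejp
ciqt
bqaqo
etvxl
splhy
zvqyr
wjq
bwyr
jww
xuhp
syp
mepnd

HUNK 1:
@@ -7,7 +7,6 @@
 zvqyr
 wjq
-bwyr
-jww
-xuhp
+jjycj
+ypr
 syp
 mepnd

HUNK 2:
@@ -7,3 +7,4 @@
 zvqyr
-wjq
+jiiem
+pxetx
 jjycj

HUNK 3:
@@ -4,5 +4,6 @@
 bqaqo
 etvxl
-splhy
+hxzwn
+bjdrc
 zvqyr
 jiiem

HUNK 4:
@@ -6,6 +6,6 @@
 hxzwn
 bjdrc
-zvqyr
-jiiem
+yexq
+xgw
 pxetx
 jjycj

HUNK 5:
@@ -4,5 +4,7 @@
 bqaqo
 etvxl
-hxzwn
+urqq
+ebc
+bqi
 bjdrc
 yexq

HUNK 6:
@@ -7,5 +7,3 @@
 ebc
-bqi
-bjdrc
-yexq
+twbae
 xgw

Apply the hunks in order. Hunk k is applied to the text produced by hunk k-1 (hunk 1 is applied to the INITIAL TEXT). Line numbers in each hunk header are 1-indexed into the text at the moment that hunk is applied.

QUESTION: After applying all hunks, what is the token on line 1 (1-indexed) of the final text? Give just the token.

Hunk 1: at line 7 remove [bwyr,jww,xuhp] add [jjycj,ypr] -> 12 lines: coe lejp ciqt bqaqo etvxl splhy zvqyr wjq jjycj ypr syp mepnd
Hunk 2: at line 7 remove [wjq] add [jiiem,pxetx] -> 13 lines: coe lejp ciqt bqaqo etvxl splhy zvqyr jiiem pxetx jjycj ypr syp mepnd
Hunk 3: at line 4 remove [splhy] add [hxzwn,bjdrc] -> 14 lines: coe lejp ciqt bqaqo etvxl hxzwn bjdrc zvqyr jiiem pxetx jjycj ypr syp mepnd
Hunk 4: at line 6 remove [zvqyr,jiiem] add [yexq,xgw] -> 14 lines: coe lejp ciqt bqaqo etvxl hxzwn bjdrc yexq xgw pxetx jjycj ypr syp mepnd
Hunk 5: at line 4 remove [hxzwn] add [urqq,ebc,bqi] -> 16 lines: coe lejp ciqt bqaqo etvxl urqq ebc bqi bjdrc yexq xgw pxetx jjycj ypr syp mepnd
Hunk 6: at line 7 remove [bqi,bjdrc,yexq] add [twbae] -> 14 lines: coe lejp ciqt bqaqo etvxl urqq ebc twbae xgw pxetx jjycj ypr syp mepnd
Final line 1: coe

Answer: coe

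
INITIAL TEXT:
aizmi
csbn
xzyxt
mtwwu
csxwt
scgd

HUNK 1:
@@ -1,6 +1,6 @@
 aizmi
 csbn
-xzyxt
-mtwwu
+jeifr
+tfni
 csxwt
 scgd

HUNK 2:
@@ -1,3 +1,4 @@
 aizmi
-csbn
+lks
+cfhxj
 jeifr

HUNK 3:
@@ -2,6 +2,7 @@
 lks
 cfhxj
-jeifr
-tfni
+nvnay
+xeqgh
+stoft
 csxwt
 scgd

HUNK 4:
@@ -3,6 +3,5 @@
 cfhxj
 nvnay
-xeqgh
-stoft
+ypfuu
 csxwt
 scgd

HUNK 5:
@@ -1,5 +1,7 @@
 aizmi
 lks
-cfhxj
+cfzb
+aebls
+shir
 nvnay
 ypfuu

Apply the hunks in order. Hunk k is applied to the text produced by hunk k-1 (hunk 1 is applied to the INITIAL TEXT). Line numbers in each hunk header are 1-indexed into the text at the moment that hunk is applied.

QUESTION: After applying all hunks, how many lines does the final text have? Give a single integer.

Answer: 9

Derivation:
Hunk 1: at line 1 remove [xzyxt,mtwwu] add [jeifr,tfni] -> 6 lines: aizmi csbn jeifr tfni csxwt scgd
Hunk 2: at line 1 remove [csbn] add [lks,cfhxj] -> 7 lines: aizmi lks cfhxj jeifr tfni csxwt scgd
Hunk 3: at line 2 remove [jeifr,tfni] add [nvnay,xeqgh,stoft] -> 8 lines: aizmi lks cfhxj nvnay xeqgh stoft csxwt scgd
Hunk 4: at line 3 remove [xeqgh,stoft] add [ypfuu] -> 7 lines: aizmi lks cfhxj nvnay ypfuu csxwt scgd
Hunk 5: at line 1 remove [cfhxj] add [cfzb,aebls,shir] -> 9 lines: aizmi lks cfzb aebls shir nvnay ypfuu csxwt scgd
Final line count: 9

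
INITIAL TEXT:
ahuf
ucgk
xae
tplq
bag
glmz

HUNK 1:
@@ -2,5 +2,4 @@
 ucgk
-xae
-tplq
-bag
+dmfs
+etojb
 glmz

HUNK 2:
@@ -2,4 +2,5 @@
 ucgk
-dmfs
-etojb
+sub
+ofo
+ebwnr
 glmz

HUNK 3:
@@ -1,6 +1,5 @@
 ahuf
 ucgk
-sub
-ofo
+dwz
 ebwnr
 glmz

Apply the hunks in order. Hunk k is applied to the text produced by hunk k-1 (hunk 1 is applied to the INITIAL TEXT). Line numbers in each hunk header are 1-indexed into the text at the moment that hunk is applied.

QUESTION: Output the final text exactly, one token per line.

Hunk 1: at line 2 remove [xae,tplq,bag] add [dmfs,etojb] -> 5 lines: ahuf ucgk dmfs etojb glmz
Hunk 2: at line 2 remove [dmfs,etojb] add [sub,ofo,ebwnr] -> 6 lines: ahuf ucgk sub ofo ebwnr glmz
Hunk 3: at line 1 remove [sub,ofo] add [dwz] -> 5 lines: ahuf ucgk dwz ebwnr glmz

Answer: ahuf
ucgk
dwz
ebwnr
glmz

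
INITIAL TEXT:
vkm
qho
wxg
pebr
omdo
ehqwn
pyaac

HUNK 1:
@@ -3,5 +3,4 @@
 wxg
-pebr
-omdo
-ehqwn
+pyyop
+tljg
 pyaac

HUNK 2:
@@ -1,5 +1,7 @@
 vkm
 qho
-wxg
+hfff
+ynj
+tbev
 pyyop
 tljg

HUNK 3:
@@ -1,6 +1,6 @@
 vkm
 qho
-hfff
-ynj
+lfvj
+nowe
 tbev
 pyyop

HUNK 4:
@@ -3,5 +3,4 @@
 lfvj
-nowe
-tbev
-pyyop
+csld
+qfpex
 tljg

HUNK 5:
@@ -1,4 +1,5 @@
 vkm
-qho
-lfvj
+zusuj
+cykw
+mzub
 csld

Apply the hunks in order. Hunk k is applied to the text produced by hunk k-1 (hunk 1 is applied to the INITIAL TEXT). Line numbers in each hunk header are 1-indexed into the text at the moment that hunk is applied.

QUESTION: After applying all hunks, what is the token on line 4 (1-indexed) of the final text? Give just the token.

Hunk 1: at line 3 remove [pebr,omdo,ehqwn] add [pyyop,tljg] -> 6 lines: vkm qho wxg pyyop tljg pyaac
Hunk 2: at line 1 remove [wxg] add [hfff,ynj,tbev] -> 8 lines: vkm qho hfff ynj tbev pyyop tljg pyaac
Hunk 3: at line 1 remove [hfff,ynj] add [lfvj,nowe] -> 8 lines: vkm qho lfvj nowe tbev pyyop tljg pyaac
Hunk 4: at line 3 remove [nowe,tbev,pyyop] add [csld,qfpex] -> 7 lines: vkm qho lfvj csld qfpex tljg pyaac
Hunk 5: at line 1 remove [qho,lfvj] add [zusuj,cykw,mzub] -> 8 lines: vkm zusuj cykw mzub csld qfpex tljg pyaac
Final line 4: mzub

Answer: mzub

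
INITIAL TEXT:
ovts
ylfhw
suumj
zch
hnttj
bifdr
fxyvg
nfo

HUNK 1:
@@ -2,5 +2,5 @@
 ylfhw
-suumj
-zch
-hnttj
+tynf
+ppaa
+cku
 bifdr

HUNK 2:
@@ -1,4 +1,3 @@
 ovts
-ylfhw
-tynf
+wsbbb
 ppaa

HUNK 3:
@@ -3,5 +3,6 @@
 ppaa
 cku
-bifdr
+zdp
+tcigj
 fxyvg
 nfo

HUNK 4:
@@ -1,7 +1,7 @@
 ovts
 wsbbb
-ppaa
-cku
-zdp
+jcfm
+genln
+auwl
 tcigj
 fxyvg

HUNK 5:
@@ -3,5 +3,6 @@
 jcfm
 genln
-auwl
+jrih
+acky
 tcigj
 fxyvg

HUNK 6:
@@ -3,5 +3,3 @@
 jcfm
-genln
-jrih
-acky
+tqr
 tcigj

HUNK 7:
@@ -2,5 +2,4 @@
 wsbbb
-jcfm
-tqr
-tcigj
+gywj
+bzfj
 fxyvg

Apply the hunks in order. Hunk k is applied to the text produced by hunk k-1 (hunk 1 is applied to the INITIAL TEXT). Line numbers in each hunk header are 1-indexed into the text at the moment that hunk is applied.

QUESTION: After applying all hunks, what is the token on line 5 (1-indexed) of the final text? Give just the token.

Hunk 1: at line 2 remove [suumj,zch,hnttj] add [tynf,ppaa,cku] -> 8 lines: ovts ylfhw tynf ppaa cku bifdr fxyvg nfo
Hunk 2: at line 1 remove [ylfhw,tynf] add [wsbbb] -> 7 lines: ovts wsbbb ppaa cku bifdr fxyvg nfo
Hunk 3: at line 3 remove [bifdr] add [zdp,tcigj] -> 8 lines: ovts wsbbb ppaa cku zdp tcigj fxyvg nfo
Hunk 4: at line 1 remove [ppaa,cku,zdp] add [jcfm,genln,auwl] -> 8 lines: ovts wsbbb jcfm genln auwl tcigj fxyvg nfo
Hunk 5: at line 3 remove [auwl] add [jrih,acky] -> 9 lines: ovts wsbbb jcfm genln jrih acky tcigj fxyvg nfo
Hunk 6: at line 3 remove [genln,jrih,acky] add [tqr] -> 7 lines: ovts wsbbb jcfm tqr tcigj fxyvg nfo
Hunk 7: at line 2 remove [jcfm,tqr,tcigj] add [gywj,bzfj] -> 6 lines: ovts wsbbb gywj bzfj fxyvg nfo
Final line 5: fxyvg

Answer: fxyvg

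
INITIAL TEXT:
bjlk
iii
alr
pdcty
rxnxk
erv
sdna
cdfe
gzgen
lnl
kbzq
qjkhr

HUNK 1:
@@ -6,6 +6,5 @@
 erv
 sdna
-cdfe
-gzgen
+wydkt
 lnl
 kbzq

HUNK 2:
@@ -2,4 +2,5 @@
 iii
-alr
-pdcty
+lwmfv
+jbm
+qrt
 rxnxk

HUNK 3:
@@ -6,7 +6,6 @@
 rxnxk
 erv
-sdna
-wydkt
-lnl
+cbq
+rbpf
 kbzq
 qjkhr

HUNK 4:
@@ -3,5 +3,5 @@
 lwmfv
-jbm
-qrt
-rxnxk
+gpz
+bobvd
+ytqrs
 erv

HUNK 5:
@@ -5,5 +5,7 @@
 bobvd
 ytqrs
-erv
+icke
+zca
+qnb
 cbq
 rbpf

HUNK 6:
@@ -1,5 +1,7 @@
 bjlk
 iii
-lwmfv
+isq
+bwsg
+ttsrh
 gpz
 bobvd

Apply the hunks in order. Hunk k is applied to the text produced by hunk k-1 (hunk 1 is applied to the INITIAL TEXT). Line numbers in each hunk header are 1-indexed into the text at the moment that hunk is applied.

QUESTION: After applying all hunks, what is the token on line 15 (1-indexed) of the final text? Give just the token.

Answer: qjkhr

Derivation:
Hunk 1: at line 6 remove [cdfe,gzgen] add [wydkt] -> 11 lines: bjlk iii alr pdcty rxnxk erv sdna wydkt lnl kbzq qjkhr
Hunk 2: at line 2 remove [alr,pdcty] add [lwmfv,jbm,qrt] -> 12 lines: bjlk iii lwmfv jbm qrt rxnxk erv sdna wydkt lnl kbzq qjkhr
Hunk 3: at line 6 remove [sdna,wydkt,lnl] add [cbq,rbpf] -> 11 lines: bjlk iii lwmfv jbm qrt rxnxk erv cbq rbpf kbzq qjkhr
Hunk 4: at line 3 remove [jbm,qrt,rxnxk] add [gpz,bobvd,ytqrs] -> 11 lines: bjlk iii lwmfv gpz bobvd ytqrs erv cbq rbpf kbzq qjkhr
Hunk 5: at line 5 remove [erv] add [icke,zca,qnb] -> 13 lines: bjlk iii lwmfv gpz bobvd ytqrs icke zca qnb cbq rbpf kbzq qjkhr
Hunk 6: at line 1 remove [lwmfv] add [isq,bwsg,ttsrh] -> 15 lines: bjlk iii isq bwsg ttsrh gpz bobvd ytqrs icke zca qnb cbq rbpf kbzq qjkhr
Final line 15: qjkhr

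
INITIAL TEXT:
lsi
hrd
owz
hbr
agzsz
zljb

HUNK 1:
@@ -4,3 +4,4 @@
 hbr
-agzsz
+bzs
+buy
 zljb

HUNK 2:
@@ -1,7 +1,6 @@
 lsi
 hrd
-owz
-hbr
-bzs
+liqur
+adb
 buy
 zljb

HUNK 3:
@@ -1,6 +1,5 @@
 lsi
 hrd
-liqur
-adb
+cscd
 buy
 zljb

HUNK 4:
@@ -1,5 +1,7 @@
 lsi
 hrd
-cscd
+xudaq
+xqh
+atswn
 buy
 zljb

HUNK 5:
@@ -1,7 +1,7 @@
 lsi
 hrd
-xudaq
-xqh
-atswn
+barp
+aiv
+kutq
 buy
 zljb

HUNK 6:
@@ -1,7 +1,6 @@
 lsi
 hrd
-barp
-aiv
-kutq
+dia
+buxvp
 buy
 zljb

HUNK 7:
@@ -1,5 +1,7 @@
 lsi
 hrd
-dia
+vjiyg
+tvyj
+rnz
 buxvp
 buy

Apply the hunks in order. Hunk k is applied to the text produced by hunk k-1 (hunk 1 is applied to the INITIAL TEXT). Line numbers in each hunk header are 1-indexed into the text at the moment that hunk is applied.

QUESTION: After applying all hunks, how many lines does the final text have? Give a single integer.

Answer: 8

Derivation:
Hunk 1: at line 4 remove [agzsz] add [bzs,buy] -> 7 lines: lsi hrd owz hbr bzs buy zljb
Hunk 2: at line 1 remove [owz,hbr,bzs] add [liqur,adb] -> 6 lines: lsi hrd liqur adb buy zljb
Hunk 3: at line 1 remove [liqur,adb] add [cscd] -> 5 lines: lsi hrd cscd buy zljb
Hunk 4: at line 1 remove [cscd] add [xudaq,xqh,atswn] -> 7 lines: lsi hrd xudaq xqh atswn buy zljb
Hunk 5: at line 1 remove [xudaq,xqh,atswn] add [barp,aiv,kutq] -> 7 lines: lsi hrd barp aiv kutq buy zljb
Hunk 6: at line 1 remove [barp,aiv,kutq] add [dia,buxvp] -> 6 lines: lsi hrd dia buxvp buy zljb
Hunk 7: at line 1 remove [dia] add [vjiyg,tvyj,rnz] -> 8 lines: lsi hrd vjiyg tvyj rnz buxvp buy zljb
Final line count: 8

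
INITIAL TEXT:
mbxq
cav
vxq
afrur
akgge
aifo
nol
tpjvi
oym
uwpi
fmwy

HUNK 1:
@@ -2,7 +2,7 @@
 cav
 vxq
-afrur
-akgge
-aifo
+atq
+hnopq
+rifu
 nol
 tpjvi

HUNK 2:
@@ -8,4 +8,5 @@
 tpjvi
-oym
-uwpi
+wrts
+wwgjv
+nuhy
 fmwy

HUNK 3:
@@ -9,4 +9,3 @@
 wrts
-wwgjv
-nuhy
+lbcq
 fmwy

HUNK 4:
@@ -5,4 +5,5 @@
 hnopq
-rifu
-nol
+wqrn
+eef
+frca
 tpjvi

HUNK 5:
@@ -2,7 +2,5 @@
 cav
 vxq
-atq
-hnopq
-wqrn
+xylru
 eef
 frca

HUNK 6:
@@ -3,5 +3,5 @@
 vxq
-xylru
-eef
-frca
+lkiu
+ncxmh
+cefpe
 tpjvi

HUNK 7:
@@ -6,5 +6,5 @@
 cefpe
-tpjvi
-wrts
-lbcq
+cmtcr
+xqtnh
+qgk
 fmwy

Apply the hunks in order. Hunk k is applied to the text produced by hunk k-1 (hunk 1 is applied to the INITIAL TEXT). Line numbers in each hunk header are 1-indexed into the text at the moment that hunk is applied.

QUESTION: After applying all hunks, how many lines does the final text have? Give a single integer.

Hunk 1: at line 2 remove [afrur,akgge,aifo] add [atq,hnopq,rifu] -> 11 lines: mbxq cav vxq atq hnopq rifu nol tpjvi oym uwpi fmwy
Hunk 2: at line 8 remove [oym,uwpi] add [wrts,wwgjv,nuhy] -> 12 lines: mbxq cav vxq atq hnopq rifu nol tpjvi wrts wwgjv nuhy fmwy
Hunk 3: at line 9 remove [wwgjv,nuhy] add [lbcq] -> 11 lines: mbxq cav vxq atq hnopq rifu nol tpjvi wrts lbcq fmwy
Hunk 4: at line 5 remove [rifu,nol] add [wqrn,eef,frca] -> 12 lines: mbxq cav vxq atq hnopq wqrn eef frca tpjvi wrts lbcq fmwy
Hunk 5: at line 2 remove [atq,hnopq,wqrn] add [xylru] -> 10 lines: mbxq cav vxq xylru eef frca tpjvi wrts lbcq fmwy
Hunk 6: at line 3 remove [xylru,eef,frca] add [lkiu,ncxmh,cefpe] -> 10 lines: mbxq cav vxq lkiu ncxmh cefpe tpjvi wrts lbcq fmwy
Hunk 7: at line 6 remove [tpjvi,wrts,lbcq] add [cmtcr,xqtnh,qgk] -> 10 lines: mbxq cav vxq lkiu ncxmh cefpe cmtcr xqtnh qgk fmwy
Final line count: 10

Answer: 10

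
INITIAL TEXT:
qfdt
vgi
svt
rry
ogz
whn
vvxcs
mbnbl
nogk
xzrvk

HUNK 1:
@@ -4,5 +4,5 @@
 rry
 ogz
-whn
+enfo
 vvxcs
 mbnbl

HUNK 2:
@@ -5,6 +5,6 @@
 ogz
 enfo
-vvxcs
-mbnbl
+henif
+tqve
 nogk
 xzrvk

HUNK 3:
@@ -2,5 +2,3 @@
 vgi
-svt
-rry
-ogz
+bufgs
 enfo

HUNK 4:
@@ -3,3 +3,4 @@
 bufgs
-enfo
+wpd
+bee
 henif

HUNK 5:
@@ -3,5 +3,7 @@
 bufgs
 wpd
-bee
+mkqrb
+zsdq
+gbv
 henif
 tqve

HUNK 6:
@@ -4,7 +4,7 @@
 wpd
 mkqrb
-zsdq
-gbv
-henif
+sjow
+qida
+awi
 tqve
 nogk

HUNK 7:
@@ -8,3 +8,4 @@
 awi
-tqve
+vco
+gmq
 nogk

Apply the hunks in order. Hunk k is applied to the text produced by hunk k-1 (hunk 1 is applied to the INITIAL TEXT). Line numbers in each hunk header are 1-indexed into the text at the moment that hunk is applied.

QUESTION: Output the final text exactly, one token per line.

Answer: qfdt
vgi
bufgs
wpd
mkqrb
sjow
qida
awi
vco
gmq
nogk
xzrvk

Derivation:
Hunk 1: at line 4 remove [whn] add [enfo] -> 10 lines: qfdt vgi svt rry ogz enfo vvxcs mbnbl nogk xzrvk
Hunk 2: at line 5 remove [vvxcs,mbnbl] add [henif,tqve] -> 10 lines: qfdt vgi svt rry ogz enfo henif tqve nogk xzrvk
Hunk 3: at line 2 remove [svt,rry,ogz] add [bufgs] -> 8 lines: qfdt vgi bufgs enfo henif tqve nogk xzrvk
Hunk 4: at line 3 remove [enfo] add [wpd,bee] -> 9 lines: qfdt vgi bufgs wpd bee henif tqve nogk xzrvk
Hunk 5: at line 3 remove [bee] add [mkqrb,zsdq,gbv] -> 11 lines: qfdt vgi bufgs wpd mkqrb zsdq gbv henif tqve nogk xzrvk
Hunk 6: at line 4 remove [zsdq,gbv,henif] add [sjow,qida,awi] -> 11 lines: qfdt vgi bufgs wpd mkqrb sjow qida awi tqve nogk xzrvk
Hunk 7: at line 8 remove [tqve] add [vco,gmq] -> 12 lines: qfdt vgi bufgs wpd mkqrb sjow qida awi vco gmq nogk xzrvk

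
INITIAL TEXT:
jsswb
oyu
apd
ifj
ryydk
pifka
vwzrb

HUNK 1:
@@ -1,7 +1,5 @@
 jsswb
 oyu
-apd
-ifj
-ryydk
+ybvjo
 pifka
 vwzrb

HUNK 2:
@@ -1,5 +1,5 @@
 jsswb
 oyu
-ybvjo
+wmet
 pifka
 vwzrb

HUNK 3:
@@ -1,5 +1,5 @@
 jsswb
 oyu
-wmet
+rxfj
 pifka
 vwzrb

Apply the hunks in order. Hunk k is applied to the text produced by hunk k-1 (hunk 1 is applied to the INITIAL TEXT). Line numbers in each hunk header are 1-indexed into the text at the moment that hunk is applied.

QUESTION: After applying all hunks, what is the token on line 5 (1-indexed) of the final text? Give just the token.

Hunk 1: at line 1 remove [apd,ifj,ryydk] add [ybvjo] -> 5 lines: jsswb oyu ybvjo pifka vwzrb
Hunk 2: at line 1 remove [ybvjo] add [wmet] -> 5 lines: jsswb oyu wmet pifka vwzrb
Hunk 3: at line 1 remove [wmet] add [rxfj] -> 5 lines: jsswb oyu rxfj pifka vwzrb
Final line 5: vwzrb

Answer: vwzrb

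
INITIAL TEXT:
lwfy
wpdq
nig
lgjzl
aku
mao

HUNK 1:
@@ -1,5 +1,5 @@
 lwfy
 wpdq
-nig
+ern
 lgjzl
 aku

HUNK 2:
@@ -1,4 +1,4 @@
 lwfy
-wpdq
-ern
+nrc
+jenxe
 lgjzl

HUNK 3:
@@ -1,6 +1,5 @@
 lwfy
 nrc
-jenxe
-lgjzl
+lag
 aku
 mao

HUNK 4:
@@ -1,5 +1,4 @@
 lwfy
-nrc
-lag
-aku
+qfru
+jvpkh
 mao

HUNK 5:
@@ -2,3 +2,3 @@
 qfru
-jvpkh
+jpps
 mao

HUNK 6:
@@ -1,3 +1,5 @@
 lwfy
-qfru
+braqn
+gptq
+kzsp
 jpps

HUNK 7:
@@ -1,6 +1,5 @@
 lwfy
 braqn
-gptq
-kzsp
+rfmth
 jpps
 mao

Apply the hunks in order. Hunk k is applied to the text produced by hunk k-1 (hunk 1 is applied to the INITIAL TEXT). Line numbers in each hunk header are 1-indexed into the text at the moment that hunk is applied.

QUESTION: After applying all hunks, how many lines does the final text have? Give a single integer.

Answer: 5

Derivation:
Hunk 1: at line 1 remove [nig] add [ern] -> 6 lines: lwfy wpdq ern lgjzl aku mao
Hunk 2: at line 1 remove [wpdq,ern] add [nrc,jenxe] -> 6 lines: lwfy nrc jenxe lgjzl aku mao
Hunk 3: at line 1 remove [jenxe,lgjzl] add [lag] -> 5 lines: lwfy nrc lag aku mao
Hunk 4: at line 1 remove [nrc,lag,aku] add [qfru,jvpkh] -> 4 lines: lwfy qfru jvpkh mao
Hunk 5: at line 2 remove [jvpkh] add [jpps] -> 4 lines: lwfy qfru jpps mao
Hunk 6: at line 1 remove [qfru] add [braqn,gptq,kzsp] -> 6 lines: lwfy braqn gptq kzsp jpps mao
Hunk 7: at line 1 remove [gptq,kzsp] add [rfmth] -> 5 lines: lwfy braqn rfmth jpps mao
Final line count: 5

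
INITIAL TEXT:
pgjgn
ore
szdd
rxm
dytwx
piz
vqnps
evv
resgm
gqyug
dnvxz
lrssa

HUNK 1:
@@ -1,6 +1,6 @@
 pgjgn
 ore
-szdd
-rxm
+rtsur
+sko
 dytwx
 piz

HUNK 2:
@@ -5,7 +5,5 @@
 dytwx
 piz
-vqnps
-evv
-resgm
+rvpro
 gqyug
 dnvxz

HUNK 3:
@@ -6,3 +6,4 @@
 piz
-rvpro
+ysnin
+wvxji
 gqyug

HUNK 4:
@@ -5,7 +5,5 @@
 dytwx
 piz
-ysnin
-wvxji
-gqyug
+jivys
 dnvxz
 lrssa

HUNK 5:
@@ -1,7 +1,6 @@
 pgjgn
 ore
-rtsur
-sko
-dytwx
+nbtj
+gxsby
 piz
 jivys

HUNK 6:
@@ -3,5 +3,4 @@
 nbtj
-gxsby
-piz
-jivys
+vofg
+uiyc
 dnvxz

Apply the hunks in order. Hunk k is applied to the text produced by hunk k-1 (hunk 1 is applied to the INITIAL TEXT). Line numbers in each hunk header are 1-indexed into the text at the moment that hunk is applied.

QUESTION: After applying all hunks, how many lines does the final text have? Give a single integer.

Answer: 7

Derivation:
Hunk 1: at line 1 remove [szdd,rxm] add [rtsur,sko] -> 12 lines: pgjgn ore rtsur sko dytwx piz vqnps evv resgm gqyug dnvxz lrssa
Hunk 2: at line 5 remove [vqnps,evv,resgm] add [rvpro] -> 10 lines: pgjgn ore rtsur sko dytwx piz rvpro gqyug dnvxz lrssa
Hunk 3: at line 6 remove [rvpro] add [ysnin,wvxji] -> 11 lines: pgjgn ore rtsur sko dytwx piz ysnin wvxji gqyug dnvxz lrssa
Hunk 4: at line 5 remove [ysnin,wvxji,gqyug] add [jivys] -> 9 lines: pgjgn ore rtsur sko dytwx piz jivys dnvxz lrssa
Hunk 5: at line 1 remove [rtsur,sko,dytwx] add [nbtj,gxsby] -> 8 lines: pgjgn ore nbtj gxsby piz jivys dnvxz lrssa
Hunk 6: at line 3 remove [gxsby,piz,jivys] add [vofg,uiyc] -> 7 lines: pgjgn ore nbtj vofg uiyc dnvxz lrssa
Final line count: 7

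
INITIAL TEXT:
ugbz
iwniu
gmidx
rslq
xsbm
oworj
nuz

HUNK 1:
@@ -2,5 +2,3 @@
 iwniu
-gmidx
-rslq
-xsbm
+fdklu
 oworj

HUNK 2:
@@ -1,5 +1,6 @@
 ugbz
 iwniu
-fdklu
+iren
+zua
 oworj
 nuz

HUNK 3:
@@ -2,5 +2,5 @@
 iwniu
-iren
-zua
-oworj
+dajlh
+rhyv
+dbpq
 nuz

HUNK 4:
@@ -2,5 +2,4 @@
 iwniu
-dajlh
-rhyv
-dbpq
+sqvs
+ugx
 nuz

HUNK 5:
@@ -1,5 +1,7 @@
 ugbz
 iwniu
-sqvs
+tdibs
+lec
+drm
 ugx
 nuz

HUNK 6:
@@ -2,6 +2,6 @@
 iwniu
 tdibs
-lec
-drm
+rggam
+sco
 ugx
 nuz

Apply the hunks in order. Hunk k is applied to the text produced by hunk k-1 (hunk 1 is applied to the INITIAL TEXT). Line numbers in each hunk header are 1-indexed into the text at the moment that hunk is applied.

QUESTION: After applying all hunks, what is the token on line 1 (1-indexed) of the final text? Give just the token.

Answer: ugbz

Derivation:
Hunk 1: at line 2 remove [gmidx,rslq,xsbm] add [fdklu] -> 5 lines: ugbz iwniu fdklu oworj nuz
Hunk 2: at line 1 remove [fdklu] add [iren,zua] -> 6 lines: ugbz iwniu iren zua oworj nuz
Hunk 3: at line 2 remove [iren,zua,oworj] add [dajlh,rhyv,dbpq] -> 6 lines: ugbz iwniu dajlh rhyv dbpq nuz
Hunk 4: at line 2 remove [dajlh,rhyv,dbpq] add [sqvs,ugx] -> 5 lines: ugbz iwniu sqvs ugx nuz
Hunk 5: at line 1 remove [sqvs] add [tdibs,lec,drm] -> 7 lines: ugbz iwniu tdibs lec drm ugx nuz
Hunk 6: at line 2 remove [lec,drm] add [rggam,sco] -> 7 lines: ugbz iwniu tdibs rggam sco ugx nuz
Final line 1: ugbz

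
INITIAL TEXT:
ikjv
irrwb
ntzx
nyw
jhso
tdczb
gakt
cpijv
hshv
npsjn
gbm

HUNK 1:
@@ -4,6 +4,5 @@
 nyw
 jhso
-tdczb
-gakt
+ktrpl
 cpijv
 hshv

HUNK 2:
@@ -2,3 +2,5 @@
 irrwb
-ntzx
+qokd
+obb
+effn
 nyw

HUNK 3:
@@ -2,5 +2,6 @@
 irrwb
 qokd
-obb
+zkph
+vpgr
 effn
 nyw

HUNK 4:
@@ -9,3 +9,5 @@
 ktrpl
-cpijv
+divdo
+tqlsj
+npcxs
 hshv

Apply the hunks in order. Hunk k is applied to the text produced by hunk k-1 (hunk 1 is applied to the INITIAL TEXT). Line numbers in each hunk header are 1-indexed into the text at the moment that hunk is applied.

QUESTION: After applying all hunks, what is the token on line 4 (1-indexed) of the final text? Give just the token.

Hunk 1: at line 4 remove [tdczb,gakt] add [ktrpl] -> 10 lines: ikjv irrwb ntzx nyw jhso ktrpl cpijv hshv npsjn gbm
Hunk 2: at line 2 remove [ntzx] add [qokd,obb,effn] -> 12 lines: ikjv irrwb qokd obb effn nyw jhso ktrpl cpijv hshv npsjn gbm
Hunk 3: at line 2 remove [obb] add [zkph,vpgr] -> 13 lines: ikjv irrwb qokd zkph vpgr effn nyw jhso ktrpl cpijv hshv npsjn gbm
Hunk 4: at line 9 remove [cpijv] add [divdo,tqlsj,npcxs] -> 15 lines: ikjv irrwb qokd zkph vpgr effn nyw jhso ktrpl divdo tqlsj npcxs hshv npsjn gbm
Final line 4: zkph

Answer: zkph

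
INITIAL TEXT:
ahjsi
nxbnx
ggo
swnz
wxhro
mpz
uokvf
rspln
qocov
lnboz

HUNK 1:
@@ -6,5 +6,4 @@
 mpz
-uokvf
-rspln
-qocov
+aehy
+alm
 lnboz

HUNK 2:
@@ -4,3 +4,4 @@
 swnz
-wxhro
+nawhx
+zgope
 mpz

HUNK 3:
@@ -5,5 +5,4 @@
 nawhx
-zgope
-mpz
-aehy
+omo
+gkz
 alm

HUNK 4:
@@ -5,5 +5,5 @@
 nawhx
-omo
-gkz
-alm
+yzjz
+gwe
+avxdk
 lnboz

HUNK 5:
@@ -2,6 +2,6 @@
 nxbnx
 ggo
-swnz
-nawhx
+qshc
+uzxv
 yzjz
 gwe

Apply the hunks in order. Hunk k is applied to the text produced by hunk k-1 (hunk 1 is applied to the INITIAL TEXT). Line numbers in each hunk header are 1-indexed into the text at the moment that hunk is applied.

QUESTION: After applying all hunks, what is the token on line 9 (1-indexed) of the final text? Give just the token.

Answer: lnboz

Derivation:
Hunk 1: at line 6 remove [uokvf,rspln,qocov] add [aehy,alm] -> 9 lines: ahjsi nxbnx ggo swnz wxhro mpz aehy alm lnboz
Hunk 2: at line 4 remove [wxhro] add [nawhx,zgope] -> 10 lines: ahjsi nxbnx ggo swnz nawhx zgope mpz aehy alm lnboz
Hunk 3: at line 5 remove [zgope,mpz,aehy] add [omo,gkz] -> 9 lines: ahjsi nxbnx ggo swnz nawhx omo gkz alm lnboz
Hunk 4: at line 5 remove [omo,gkz,alm] add [yzjz,gwe,avxdk] -> 9 lines: ahjsi nxbnx ggo swnz nawhx yzjz gwe avxdk lnboz
Hunk 5: at line 2 remove [swnz,nawhx] add [qshc,uzxv] -> 9 lines: ahjsi nxbnx ggo qshc uzxv yzjz gwe avxdk lnboz
Final line 9: lnboz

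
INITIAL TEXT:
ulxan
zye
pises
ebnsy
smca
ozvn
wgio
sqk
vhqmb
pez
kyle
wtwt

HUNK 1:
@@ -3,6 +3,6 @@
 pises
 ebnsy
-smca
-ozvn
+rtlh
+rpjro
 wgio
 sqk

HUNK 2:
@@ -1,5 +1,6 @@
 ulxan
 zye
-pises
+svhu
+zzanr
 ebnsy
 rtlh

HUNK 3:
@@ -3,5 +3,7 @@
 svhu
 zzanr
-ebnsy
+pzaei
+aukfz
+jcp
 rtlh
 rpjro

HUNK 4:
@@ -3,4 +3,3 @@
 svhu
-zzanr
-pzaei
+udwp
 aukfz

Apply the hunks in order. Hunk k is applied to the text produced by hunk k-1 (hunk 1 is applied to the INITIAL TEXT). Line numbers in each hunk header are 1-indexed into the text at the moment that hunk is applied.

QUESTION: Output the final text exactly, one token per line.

Answer: ulxan
zye
svhu
udwp
aukfz
jcp
rtlh
rpjro
wgio
sqk
vhqmb
pez
kyle
wtwt

Derivation:
Hunk 1: at line 3 remove [smca,ozvn] add [rtlh,rpjro] -> 12 lines: ulxan zye pises ebnsy rtlh rpjro wgio sqk vhqmb pez kyle wtwt
Hunk 2: at line 1 remove [pises] add [svhu,zzanr] -> 13 lines: ulxan zye svhu zzanr ebnsy rtlh rpjro wgio sqk vhqmb pez kyle wtwt
Hunk 3: at line 3 remove [ebnsy] add [pzaei,aukfz,jcp] -> 15 lines: ulxan zye svhu zzanr pzaei aukfz jcp rtlh rpjro wgio sqk vhqmb pez kyle wtwt
Hunk 4: at line 3 remove [zzanr,pzaei] add [udwp] -> 14 lines: ulxan zye svhu udwp aukfz jcp rtlh rpjro wgio sqk vhqmb pez kyle wtwt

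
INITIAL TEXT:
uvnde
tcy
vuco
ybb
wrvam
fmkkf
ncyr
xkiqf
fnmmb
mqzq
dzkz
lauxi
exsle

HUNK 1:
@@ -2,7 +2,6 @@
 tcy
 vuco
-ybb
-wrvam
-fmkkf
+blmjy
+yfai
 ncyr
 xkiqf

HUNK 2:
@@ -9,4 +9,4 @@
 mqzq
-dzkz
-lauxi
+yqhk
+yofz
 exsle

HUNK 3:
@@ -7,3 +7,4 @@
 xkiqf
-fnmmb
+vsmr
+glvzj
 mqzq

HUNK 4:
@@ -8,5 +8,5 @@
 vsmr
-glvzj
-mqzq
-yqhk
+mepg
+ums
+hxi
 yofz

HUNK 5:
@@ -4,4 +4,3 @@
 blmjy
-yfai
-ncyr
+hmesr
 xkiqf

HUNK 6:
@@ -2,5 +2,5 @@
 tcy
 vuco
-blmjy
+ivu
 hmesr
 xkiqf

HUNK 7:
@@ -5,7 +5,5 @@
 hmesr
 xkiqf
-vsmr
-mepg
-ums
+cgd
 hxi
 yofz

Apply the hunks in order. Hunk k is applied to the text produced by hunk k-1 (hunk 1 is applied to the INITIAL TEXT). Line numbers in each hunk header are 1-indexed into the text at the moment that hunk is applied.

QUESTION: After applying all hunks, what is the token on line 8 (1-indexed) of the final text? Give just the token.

Answer: hxi

Derivation:
Hunk 1: at line 2 remove [ybb,wrvam,fmkkf] add [blmjy,yfai] -> 12 lines: uvnde tcy vuco blmjy yfai ncyr xkiqf fnmmb mqzq dzkz lauxi exsle
Hunk 2: at line 9 remove [dzkz,lauxi] add [yqhk,yofz] -> 12 lines: uvnde tcy vuco blmjy yfai ncyr xkiqf fnmmb mqzq yqhk yofz exsle
Hunk 3: at line 7 remove [fnmmb] add [vsmr,glvzj] -> 13 lines: uvnde tcy vuco blmjy yfai ncyr xkiqf vsmr glvzj mqzq yqhk yofz exsle
Hunk 4: at line 8 remove [glvzj,mqzq,yqhk] add [mepg,ums,hxi] -> 13 lines: uvnde tcy vuco blmjy yfai ncyr xkiqf vsmr mepg ums hxi yofz exsle
Hunk 5: at line 4 remove [yfai,ncyr] add [hmesr] -> 12 lines: uvnde tcy vuco blmjy hmesr xkiqf vsmr mepg ums hxi yofz exsle
Hunk 6: at line 2 remove [blmjy] add [ivu] -> 12 lines: uvnde tcy vuco ivu hmesr xkiqf vsmr mepg ums hxi yofz exsle
Hunk 7: at line 5 remove [vsmr,mepg,ums] add [cgd] -> 10 lines: uvnde tcy vuco ivu hmesr xkiqf cgd hxi yofz exsle
Final line 8: hxi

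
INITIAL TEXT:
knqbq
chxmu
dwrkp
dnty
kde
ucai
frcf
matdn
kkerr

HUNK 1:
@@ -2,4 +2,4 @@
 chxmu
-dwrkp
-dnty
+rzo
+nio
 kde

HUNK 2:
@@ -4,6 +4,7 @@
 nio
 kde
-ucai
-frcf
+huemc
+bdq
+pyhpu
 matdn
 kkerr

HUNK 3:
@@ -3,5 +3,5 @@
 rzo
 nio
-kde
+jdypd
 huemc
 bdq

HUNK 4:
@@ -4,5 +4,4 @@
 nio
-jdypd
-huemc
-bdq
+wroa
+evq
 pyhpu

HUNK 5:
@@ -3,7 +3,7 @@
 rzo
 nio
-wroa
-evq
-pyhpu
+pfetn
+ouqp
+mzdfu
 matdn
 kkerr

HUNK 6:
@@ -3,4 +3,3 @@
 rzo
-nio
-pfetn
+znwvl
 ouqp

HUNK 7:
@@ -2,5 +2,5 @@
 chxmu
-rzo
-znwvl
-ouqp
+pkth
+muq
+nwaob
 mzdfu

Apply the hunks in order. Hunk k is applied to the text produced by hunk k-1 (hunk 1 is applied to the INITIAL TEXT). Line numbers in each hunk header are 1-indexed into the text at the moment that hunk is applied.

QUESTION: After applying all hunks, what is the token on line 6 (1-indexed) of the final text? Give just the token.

Hunk 1: at line 2 remove [dwrkp,dnty] add [rzo,nio] -> 9 lines: knqbq chxmu rzo nio kde ucai frcf matdn kkerr
Hunk 2: at line 4 remove [ucai,frcf] add [huemc,bdq,pyhpu] -> 10 lines: knqbq chxmu rzo nio kde huemc bdq pyhpu matdn kkerr
Hunk 3: at line 3 remove [kde] add [jdypd] -> 10 lines: knqbq chxmu rzo nio jdypd huemc bdq pyhpu matdn kkerr
Hunk 4: at line 4 remove [jdypd,huemc,bdq] add [wroa,evq] -> 9 lines: knqbq chxmu rzo nio wroa evq pyhpu matdn kkerr
Hunk 5: at line 3 remove [wroa,evq,pyhpu] add [pfetn,ouqp,mzdfu] -> 9 lines: knqbq chxmu rzo nio pfetn ouqp mzdfu matdn kkerr
Hunk 6: at line 3 remove [nio,pfetn] add [znwvl] -> 8 lines: knqbq chxmu rzo znwvl ouqp mzdfu matdn kkerr
Hunk 7: at line 2 remove [rzo,znwvl,ouqp] add [pkth,muq,nwaob] -> 8 lines: knqbq chxmu pkth muq nwaob mzdfu matdn kkerr
Final line 6: mzdfu

Answer: mzdfu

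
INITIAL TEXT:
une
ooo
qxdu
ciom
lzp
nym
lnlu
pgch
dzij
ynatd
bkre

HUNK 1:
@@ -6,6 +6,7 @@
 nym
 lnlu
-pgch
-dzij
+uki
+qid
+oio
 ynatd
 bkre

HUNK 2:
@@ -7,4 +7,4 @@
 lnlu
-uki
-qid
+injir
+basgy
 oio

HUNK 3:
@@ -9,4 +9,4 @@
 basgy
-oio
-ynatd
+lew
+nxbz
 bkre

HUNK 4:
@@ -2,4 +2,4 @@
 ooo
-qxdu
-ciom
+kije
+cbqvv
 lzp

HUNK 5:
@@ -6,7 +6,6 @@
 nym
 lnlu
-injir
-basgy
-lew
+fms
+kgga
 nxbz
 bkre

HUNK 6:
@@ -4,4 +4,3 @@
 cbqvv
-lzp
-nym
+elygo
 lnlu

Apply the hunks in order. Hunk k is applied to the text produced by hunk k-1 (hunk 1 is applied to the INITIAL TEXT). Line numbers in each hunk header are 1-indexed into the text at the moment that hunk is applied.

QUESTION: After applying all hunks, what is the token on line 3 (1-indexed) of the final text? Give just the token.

Answer: kije

Derivation:
Hunk 1: at line 6 remove [pgch,dzij] add [uki,qid,oio] -> 12 lines: une ooo qxdu ciom lzp nym lnlu uki qid oio ynatd bkre
Hunk 2: at line 7 remove [uki,qid] add [injir,basgy] -> 12 lines: une ooo qxdu ciom lzp nym lnlu injir basgy oio ynatd bkre
Hunk 3: at line 9 remove [oio,ynatd] add [lew,nxbz] -> 12 lines: une ooo qxdu ciom lzp nym lnlu injir basgy lew nxbz bkre
Hunk 4: at line 2 remove [qxdu,ciom] add [kije,cbqvv] -> 12 lines: une ooo kije cbqvv lzp nym lnlu injir basgy lew nxbz bkre
Hunk 5: at line 6 remove [injir,basgy,lew] add [fms,kgga] -> 11 lines: une ooo kije cbqvv lzp nym lnlu fms kgga nxbz bkre
Hunk 6: at line 4 remove [lzp,nym] add [elygo] -> 10 lines: une ooo kije cbqvv elygo lnlu fms kgga nxbz bkre
Final line 3: kije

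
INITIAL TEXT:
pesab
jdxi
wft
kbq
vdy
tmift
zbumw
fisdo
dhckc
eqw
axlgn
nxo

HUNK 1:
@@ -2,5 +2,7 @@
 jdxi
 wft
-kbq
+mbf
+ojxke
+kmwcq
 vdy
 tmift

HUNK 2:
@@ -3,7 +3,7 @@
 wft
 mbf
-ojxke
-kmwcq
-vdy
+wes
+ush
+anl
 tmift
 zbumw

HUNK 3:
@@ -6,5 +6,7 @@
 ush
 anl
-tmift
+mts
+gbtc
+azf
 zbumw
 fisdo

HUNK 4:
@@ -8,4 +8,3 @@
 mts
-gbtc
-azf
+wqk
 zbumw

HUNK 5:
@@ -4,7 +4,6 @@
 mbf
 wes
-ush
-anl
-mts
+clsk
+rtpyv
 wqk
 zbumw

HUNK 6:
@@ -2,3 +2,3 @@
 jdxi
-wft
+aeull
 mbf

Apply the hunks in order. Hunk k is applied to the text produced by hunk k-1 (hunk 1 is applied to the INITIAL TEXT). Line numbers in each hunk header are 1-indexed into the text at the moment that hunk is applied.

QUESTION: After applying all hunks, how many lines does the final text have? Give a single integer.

Answer: 14

Derivation:
Hunk 1: at line 2 remove [kbq] add [mbf,ojxke,kmwcq] -> 14 lines: pesab jdxi wft mbf ojxke kmwcq vdy tmift zbumw fisdo dhckc eqw axlgn nxo
Hunk 2: at line 3 remove [ojxke,kmwcq,vdy] add [wes,ush,anl] -> 14 lines: pesab jdxi wft mbf wes ush anl tmift zbumw fisdo dhckc eqw axlgn nxo
Hunk 3: at line 6 remove [tmift] add [mts,gbtc,azf] -> 16 lines: pesab jdxi wft mbf wes ush anl mts gbtc azf zbumw fisdo dhckc eqw axlgn nxo
Hunk 4: at line 8 remove [gbtc,azf] add [wqk] -> 15 lines: pesab jdxi wft mbf wes ush anl mts wqk zbumw fisdo dhckc eqw axlgn nxo
Hunk 5: at line 4 remove [ush,anl,mts] add [clsk,rtpyv] -> 14 lines: pesab jdxi wft mbf wes clsk rtpyv wqk zbumw fisdo dhckc eqw axlgn nxo
Hunk 6: at line 2 remove [wft] add [aeull] -> 14 lines: pesab jdxi aeull mbf wes clsk rtpyv wqk zbumw fisdo dhckc eqw axlgn nxo
Final line count: 14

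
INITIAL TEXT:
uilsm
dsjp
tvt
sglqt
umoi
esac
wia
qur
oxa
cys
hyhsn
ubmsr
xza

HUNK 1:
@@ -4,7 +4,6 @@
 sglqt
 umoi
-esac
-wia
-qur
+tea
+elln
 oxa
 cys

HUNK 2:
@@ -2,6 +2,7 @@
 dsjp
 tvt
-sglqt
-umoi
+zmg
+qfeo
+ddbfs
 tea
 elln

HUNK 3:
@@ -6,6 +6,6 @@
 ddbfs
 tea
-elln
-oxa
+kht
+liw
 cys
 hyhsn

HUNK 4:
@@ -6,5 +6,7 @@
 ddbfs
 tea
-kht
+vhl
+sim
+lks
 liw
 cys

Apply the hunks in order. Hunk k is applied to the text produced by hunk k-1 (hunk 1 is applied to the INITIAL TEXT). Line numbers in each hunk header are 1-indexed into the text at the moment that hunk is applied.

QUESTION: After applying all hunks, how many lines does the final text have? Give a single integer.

Hunk 1: at line 4 remove [esac,wia,qur] add [tea,elln] -> 12 lines: uilsm dsjp tvt sglqt umoi tea elln oxa cys hyhsn ubmsr xza
Hunk 2: at line 2 remove [sglqt,umoi] add [zmg,qfeo,ddbfs] -> 13 lines: uilsm dsjp tvt zmg qfeo ddbfs tea elln oxa cys hyhsn ubmsr xza
Hunk 3: at line 6 remove [elln,oxa] add [kht,liw] -> 13 lines: uilsm dsjp tvt zmg qfeo ddbfs tea kht liw cys hyhsn ubmsr xza
Hunk 4: at line 6 remove [kht] add [vhl,sim,lks] -> 15 lines: uilsm dsjp tvt zmg qfeo ddbfs tea vhl sim lks liw cys hyhsn ubmsr xza
Final line count: 15

Answer: 15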